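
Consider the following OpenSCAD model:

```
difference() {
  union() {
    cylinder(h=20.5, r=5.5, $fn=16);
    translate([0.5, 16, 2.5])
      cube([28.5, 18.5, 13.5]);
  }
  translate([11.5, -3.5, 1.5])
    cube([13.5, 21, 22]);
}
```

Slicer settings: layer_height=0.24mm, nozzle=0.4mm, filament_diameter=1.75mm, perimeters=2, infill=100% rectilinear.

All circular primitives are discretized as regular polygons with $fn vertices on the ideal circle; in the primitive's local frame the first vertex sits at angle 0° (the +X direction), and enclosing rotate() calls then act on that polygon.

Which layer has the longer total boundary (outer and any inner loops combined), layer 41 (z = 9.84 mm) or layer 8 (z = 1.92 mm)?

Layer 41 (z = 9.84): the r=5.5 cylinder contributes a regular 16-gon of circumradius 5.5 (perimeter = 2·16·5.500·sin(180°/16) = 34.34 mm); the cube at (0.5, 16) (footprint 28.5×18.5) is included at this height (perimeter 94.00 mm); Merging all regions: the 2 present regions are separate (no shared area or edge), so areas and boundary lengths simply add and each stays a separate island — boundary = 128.34 mm; the 13.5×21 cube at (11.5, -3.5) contributes its full rectangle (perimeter 69.00 mm); Taking the first minus the rest: starting from the result so far, the 13.5×21 cube at (11.5, -3.5) partially overlaps it — only the 20.25 mm² overlap (of its 283.50 mm²) is removed, clipping the outline — boundary = 131.34 mm. So its perimeter = 131.34 mm. Layer 8 (z = 1.92): the r=5.5 cylinder contributes a regular 16-gon of circumradius 5.5 (perimeter = 2·16·5.500·sin(180°/16) = 34.34 mm); the cube at (0.5, 16) does not reach this height (z outside [2.5, 16]); Taking the union: only the r=5.5 cylinder is present, so the union is just that shape — boundary = 34.34 mm; the cube at (11.5, -3.5) (footprint 13.5×21) is included at this height (perimeter 69.00 mm); After the difference (first − rest): starting from that combined region, the 13.5×21 cube at (11.5, -3.5) misses the remaining region (no effect) — boundary = 34.34 mm. So its perimeter = 34.34 mm. Layer 41 is larger (131.34 vs 34.34 mm).

layer 41 (z = 9.84 mm)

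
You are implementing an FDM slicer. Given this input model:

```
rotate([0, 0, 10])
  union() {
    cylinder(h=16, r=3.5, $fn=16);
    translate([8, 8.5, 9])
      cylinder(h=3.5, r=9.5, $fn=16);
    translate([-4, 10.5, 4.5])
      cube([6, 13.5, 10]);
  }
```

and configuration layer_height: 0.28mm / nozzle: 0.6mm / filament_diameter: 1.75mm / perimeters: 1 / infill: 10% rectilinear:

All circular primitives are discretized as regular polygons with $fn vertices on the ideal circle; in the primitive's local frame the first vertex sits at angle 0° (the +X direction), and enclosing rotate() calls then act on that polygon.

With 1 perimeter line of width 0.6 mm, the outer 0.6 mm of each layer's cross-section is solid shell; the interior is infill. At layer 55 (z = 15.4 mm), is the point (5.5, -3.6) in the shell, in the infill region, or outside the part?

outside

At z = 15.4 mm: the cylinder: section is a regular 16-gon, circumradius r=3.5; the cylinder at (8, 8.5) does not reach this height (z outside [9, 12.5]); the cube at (-4, 10.5) does not reach this height (z outside [4.5, 14.5]); Merging all regions: only the r=3.5 cylinder is present, so the union is just that shape — 1 connected region; (rotated 10° about Z; rotation is an isometry so areas/perimeters/island counts are preserved). Overall, the cross-section is a single solid region. Undo the 10° rotation: the query point maps to (4.791, -4.500) in the un-rotated model frame. The nearest boundary edge runs (1.34, -3.23)→(2.47, -2.47); distance from the point to it = 3.08 mm. The point is not inside any of the regions above, so it lies outside the cross-section (3.08 mm from the nearest boundary).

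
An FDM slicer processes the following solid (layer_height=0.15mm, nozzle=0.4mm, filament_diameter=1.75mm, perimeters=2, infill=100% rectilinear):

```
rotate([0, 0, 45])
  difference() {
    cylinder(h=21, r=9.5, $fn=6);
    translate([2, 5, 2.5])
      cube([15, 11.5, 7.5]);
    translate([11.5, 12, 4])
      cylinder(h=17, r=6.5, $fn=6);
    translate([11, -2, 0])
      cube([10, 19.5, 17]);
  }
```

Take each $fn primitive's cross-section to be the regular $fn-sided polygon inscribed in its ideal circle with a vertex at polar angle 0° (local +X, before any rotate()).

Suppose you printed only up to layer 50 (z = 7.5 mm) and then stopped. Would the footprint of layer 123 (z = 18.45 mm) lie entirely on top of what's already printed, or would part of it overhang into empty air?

part overhangs

Compare the two slices. At z = 7.5: the cylinder: section is a regular 6-gon, circumradius r=9.5 (area = (6/2)·9.500²·sin(360°/6) = 234.48 mm²); the 15×11.5 cube at (2, 5) contributes its full rectangle (area 172.50 mm²); the cylinder at (11.5, 12): section is a regular 6-gon, circumradius r=6.5 (area = (6/2)·6.500²·sin(360°/6) = 109.77 mm²); the cube at (11, -2) (footprint 10×19.5) is included at this height (area 195.00 mm²); Subtracting the remaining from the first: starting from the r=9.5 cylinder (234.48 mm²), the 15×11.5 cube at (2, 5) partially overlaps it — only the 11.88 mm² overlap (of its 172.50 mm²) is removed, clipping the outline; the r=6.5 cylinder at (11.5, 12) misses the remaining region (no effect); the 10×19.5 cube at (11, -2) misses the remaining region (no effect) — area = 222.59 mm²; (rotated 45° about Z; rotation is an isometry so areas/perimeters/island counts are preserved). At z = 18.45: the r=9.5 cylinder contributes a regular 6-gon of circumradius 9.5 (area = (6/2)·9.500²·sin(360°/6) = 234.48 mm²); the cube at (2, 5) is absent (z outside [2.5, 10]); the r=6.5 cylinder at (11.5, 12) contributes a regular 6-gon of circumradius 6.5 (area = (6/2)·6.500²·sin(360°/6) = 109.77 mm²); the cube at (11, -2) is not intersected at this z (z outside [0, 17]); After the difference (first − rest): starting from the r=9.5 cylinder (234.48 mm²), the r=6.5 cylinder at (11.5, 12) misses the remaining region (no effect) — area = 234.48 mm²; (whole slice rotated 45° about Z — lengths, areas and connectivity unchanged). Checking containment: at z = 18.45 the cross-section extends beyond the z = 7.5 cross-section by about 11.88 mm².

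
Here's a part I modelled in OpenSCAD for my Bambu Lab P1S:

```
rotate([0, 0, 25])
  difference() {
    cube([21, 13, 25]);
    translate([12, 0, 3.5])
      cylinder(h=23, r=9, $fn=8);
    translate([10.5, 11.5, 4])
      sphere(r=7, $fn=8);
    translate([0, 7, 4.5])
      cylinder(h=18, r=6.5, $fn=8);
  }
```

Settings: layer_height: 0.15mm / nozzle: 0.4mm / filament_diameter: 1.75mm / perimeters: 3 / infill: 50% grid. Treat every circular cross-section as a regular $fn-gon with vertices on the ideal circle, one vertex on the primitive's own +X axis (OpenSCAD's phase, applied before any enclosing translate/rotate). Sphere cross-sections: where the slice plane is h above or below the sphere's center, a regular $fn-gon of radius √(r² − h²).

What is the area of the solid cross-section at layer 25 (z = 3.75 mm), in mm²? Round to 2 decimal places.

92.67 mm²

At z = 3.75 mm: the 21×13 cube contributes its full rectangle (area 273.00 mm²); the r=9 cylinder at (12, 0) contributes a regular 8-gon of circumradius 9 (area = (8/2)·9.000²·sin(360°/8) = 229.10 mm²); the sphere at (10.5, 11.5): section is a regular 8-gon, circumradius = √(r²−h²) = √(7²−0.25²) = 6.996 (area = (8/2)·6.996²·sin(360°/8) = 138.42 mm²); the cylinder at (0, 7) is absent (z outside [4.5, 22.5]); After the difference (first − rest): starting from the 21×13 cube (273.00 mm²), the r=9 cylinder at (12, 0) partially overlaps it — only the 114.55 mm² overlap (of its 229.10 mm²) is removed, clipping the outline; the r=7 sphere at (10.5, 11.5) partially overlaps it — only the 65.78 mm² overlap (of its 138.42 mm²) is removed, clipping the outline — area = 92.67 mm²; (rotated 25° about Z; rotation is an isometry so areas/perimeters/island counts are preserved). Overall, the cross-section has 2 separate islands. Net area = 92.67 mm².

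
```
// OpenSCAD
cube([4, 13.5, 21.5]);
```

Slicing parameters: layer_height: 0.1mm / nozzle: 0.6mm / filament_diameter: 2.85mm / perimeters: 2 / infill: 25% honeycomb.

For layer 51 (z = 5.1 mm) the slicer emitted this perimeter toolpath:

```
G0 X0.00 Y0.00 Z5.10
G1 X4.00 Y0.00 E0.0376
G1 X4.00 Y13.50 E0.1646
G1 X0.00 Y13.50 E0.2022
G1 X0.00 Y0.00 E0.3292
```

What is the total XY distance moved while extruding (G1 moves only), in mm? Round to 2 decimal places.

Sum the Euclidean lengths of each G1 segment: total = 35.00 mm.

35.00 mm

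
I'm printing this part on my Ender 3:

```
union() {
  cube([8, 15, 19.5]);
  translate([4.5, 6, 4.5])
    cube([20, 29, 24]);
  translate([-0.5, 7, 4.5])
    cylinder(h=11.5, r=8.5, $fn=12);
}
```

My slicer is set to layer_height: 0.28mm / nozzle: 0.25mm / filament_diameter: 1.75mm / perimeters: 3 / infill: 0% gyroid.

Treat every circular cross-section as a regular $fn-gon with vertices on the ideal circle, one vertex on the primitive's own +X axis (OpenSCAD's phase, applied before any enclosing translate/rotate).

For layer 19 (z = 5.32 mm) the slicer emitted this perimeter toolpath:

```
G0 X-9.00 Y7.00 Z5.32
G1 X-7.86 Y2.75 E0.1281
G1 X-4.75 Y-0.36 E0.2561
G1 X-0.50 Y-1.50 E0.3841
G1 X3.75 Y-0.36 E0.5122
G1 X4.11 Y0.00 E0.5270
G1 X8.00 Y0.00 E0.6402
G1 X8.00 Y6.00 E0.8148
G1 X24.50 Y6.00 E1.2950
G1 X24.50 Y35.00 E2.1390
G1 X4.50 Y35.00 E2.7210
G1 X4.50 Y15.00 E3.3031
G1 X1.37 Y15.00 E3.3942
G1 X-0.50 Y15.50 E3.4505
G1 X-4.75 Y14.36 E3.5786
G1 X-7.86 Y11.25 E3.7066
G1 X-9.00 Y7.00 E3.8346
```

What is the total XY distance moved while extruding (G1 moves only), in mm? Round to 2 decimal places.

131.76 mm

Sum the Euclidean lengths of each G1 segment: total = 131.76 mm.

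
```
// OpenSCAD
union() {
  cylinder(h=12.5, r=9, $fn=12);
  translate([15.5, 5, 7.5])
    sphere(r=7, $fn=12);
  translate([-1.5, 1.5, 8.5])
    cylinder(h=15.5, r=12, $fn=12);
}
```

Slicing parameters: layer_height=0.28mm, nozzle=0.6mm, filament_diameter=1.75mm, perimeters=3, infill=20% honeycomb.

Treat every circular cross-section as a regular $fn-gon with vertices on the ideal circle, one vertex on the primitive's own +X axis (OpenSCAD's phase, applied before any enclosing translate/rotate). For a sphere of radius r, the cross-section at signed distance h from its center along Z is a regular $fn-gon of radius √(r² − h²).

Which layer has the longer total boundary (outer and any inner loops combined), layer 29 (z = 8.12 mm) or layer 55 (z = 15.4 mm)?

layer 29 (z = 8.12 mm)

Layer 29 (z = 8.12): the cylinder: section is a regular 12-gon, circumradius r=9 (perimeter = 2·12·9.000·sin(180°/12) = 55.90 mm); the r=7 sphere at (15.5, 5) contributes a regular 12-gon of circumradius √(7²−0.62²) = 6.972 (perimeter = 2·12·6.972·sin(180°/12) = 43.31 mm); the cylinder at (-1.5, 1.5) is not intersected at this z (z outside [8.5, 24]); Combining (union): the 2 present regions are separate (no shared area or edge), so areas and boundary lengths simply add and each stays a separate island — boundary = 99.22 mm. So its perimeter = 99.22 mm. Layer 55 (z = 15.4): the cylinder does not reach this height (z outside [0, 12.5]); the sphere at (15.5, 5) is absent (|z−center|=7.900 > r=7); the cylinder at (-1.5, 1.5): section is a regular 12-gon, circumradius r=12 (perimeter = 2·12·12.000·sin(180°/12) = 74.54 mm); Merging all regions: only the r=12 cylinder at (-1.5, 1.5) is present, so the union is just that shape — boundary = 74.54 mm. So its perimeter = 74.54 mm. Layer 29 is larger (99.22 vs 74.54 mm).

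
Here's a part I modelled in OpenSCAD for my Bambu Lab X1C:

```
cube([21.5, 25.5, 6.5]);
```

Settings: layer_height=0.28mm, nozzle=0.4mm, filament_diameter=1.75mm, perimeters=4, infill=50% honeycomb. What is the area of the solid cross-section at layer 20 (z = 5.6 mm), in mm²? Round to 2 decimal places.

At z = 5.6 mm: the cube is present — its section is the full 21.5×25.5 rectangle (area 548.25 mm²). Overall, the cross-section is a single solid region. Net area = 548.25 mm².

548.25 mm²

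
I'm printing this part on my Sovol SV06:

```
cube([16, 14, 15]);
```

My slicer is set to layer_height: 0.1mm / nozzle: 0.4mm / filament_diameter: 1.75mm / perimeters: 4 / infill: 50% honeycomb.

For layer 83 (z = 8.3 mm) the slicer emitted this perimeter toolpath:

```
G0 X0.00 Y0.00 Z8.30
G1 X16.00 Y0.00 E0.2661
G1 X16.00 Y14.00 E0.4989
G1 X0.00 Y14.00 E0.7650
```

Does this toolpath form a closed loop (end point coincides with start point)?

no

Start point (G0): (0.00, 0.00). End point (last G1): the path does not return to the start — open.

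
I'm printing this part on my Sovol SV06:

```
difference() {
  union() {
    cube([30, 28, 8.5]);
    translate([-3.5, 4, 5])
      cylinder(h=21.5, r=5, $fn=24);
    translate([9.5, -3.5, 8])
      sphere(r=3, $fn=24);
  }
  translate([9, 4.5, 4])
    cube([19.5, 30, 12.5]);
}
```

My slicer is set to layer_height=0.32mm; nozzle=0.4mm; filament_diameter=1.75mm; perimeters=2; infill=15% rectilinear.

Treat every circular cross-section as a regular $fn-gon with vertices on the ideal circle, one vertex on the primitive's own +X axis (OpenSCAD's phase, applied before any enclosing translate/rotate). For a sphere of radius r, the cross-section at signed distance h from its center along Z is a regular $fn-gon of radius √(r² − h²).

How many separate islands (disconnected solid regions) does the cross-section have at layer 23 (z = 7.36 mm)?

2

At z = 7.36 mm: the 30×28 cube contributes its full rectangle; the cylinder at (-3.5, 4): section is a regular 24-gon, circumradius r=5; the r=3 sphere at (9.5, -3.5) contributes a regular 24-gon of circumradius √(3²−0.64²) = 2.931; Combining (union): the regions partially overlap (shared area 7.16 mm²), so overlapping operands fuse into one piece — 2 connected regions; the cube at (9, 4.5) is present — its section is the full 19.5×30 rectangle; Subtracting the remaining from the first: starting from that combined region, the 19.5×30 cube at (9, 4.5) partially overlaps it — only the 458.25 mm² overlap (of its 585.00 mm²) is removed, clipping the outline — 2 connected regions. Overall, the cross-section has 2 separate islands. Island count = 2.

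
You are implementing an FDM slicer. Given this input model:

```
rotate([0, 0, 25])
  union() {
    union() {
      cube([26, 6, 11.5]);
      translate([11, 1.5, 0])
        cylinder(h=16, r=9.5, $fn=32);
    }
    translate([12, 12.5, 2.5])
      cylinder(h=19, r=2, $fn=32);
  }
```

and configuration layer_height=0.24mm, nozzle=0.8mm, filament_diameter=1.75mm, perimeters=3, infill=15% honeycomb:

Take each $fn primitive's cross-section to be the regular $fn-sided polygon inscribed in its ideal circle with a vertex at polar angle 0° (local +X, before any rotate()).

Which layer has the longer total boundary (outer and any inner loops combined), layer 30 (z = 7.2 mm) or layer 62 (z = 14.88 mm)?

Layer 30 (z = 7.2): the cube is present — its section is the full 26×6 rectangle (perimeter 64.00 mm); the r=9.5 cylinder at (11, 1.5) gives a regular 32-gon of circumradius 9.5 (constant along its height) (perimeter = 2·32·9.500·sin(180°/32) = 59.59 mm); Merging all regions: the regions partially overlap (shared area 110.18 mm²), so the edge portions inside another operand are dropped and the merged outline is re-measured after clipping — boundary = 75.84 mm; the cylinder at (12, 12.5): section is a regular 32-gon, circumradius r=2 (perimeter = 2·32·2.000·sin(180°/32) = 12.55 mm); Combining (union): the regions partially overlap (shared area 0.65 mm²), so the edge portions inside another operand are dropped and the merged outline is re-measured after clipping — boundary = 83.66 mm; (rotated 25° about Z; rotation is an isometry so areas/perimeters/island counts are preserved). So its perimeter = 83.66 mm. Layer 62 (z = 14.88): the cube is not intersected at this z (z outside [0, 11.5]); the r=9.5 cylinder at (11, 1.5) contributes a regular 32-gon of circumradius 9.5 (perimeter = 2·32·9.500·sin(180°/32) = 59.59 mm); Taking the union: only the r=9.5 cylinder at (11, 1.5) is present, so the union is just that shape — boundary = 59.59 mm; the cylinder at (12, 12.5): section is a regular 32-gon, circumradius r=2 (perimeter = 2·32·2.000·sin(180°/32) = 12.55 mm); Merging all regions: the regions partially overlap (shared area 0.65 mm²), so the edge portions inside another operand are dropped and the merged outline is re-measured after clipping — boundary = 67.42 mm; (whole slice rotated 25° about Z — lengths, areas and connectivity unchanged). So its perimeter = 67.42 mm. Layer 30 is larger (83.66 vs 67.42 mm).

layer 30 (z = 7.2 mm)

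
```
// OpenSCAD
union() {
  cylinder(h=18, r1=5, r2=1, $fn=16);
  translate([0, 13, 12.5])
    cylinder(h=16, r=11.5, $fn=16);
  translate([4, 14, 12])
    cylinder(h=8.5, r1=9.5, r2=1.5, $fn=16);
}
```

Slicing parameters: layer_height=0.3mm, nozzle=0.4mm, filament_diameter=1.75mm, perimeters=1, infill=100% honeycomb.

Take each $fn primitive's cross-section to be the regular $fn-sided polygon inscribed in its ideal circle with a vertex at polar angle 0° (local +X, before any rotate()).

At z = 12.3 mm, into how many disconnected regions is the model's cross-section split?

2

At z = 12.3 mm: the cone contributes a regular 16-gon of circumradius 2.267 (interpolated between r1=5 and r2=1 at t=0.683); the cylinder at (0, 13) does not reach this height (z outside [12.5, 28.5]); the cone at (4, 14) (r1=9.5→r2=1.5) has section circumradius 9.218 here — a regular 16-gon; Combining (union): the 2 present regions are separate (no shared area or edge), so areas and boundary lengths simply add and each stays a separate island — 2 connected regions. The result has 2 disconnected regions.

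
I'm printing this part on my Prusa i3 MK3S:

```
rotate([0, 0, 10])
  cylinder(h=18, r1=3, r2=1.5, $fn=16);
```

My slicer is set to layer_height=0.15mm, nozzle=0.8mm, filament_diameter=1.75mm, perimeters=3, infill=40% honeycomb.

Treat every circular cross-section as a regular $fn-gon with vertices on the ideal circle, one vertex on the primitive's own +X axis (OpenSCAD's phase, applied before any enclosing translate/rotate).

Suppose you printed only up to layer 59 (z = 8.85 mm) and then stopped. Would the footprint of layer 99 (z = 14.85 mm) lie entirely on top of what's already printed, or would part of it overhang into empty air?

Compare the two slices. At z = 8.85: the cone: at t=0.492 of its height the radius interpolates to r₁+(r₂−r₁)t = 2.263, giving a regular 16-gon of that circumradius (area = (16/2)·2.263²·sin(360°/16) = 15.67 mm²); (whole slice rotated 10° about Z — lengths, areas and connectivity unchanged). At z = 14.85: the cone (r1=3→r2=1.5) has section circumradius 1.763 here — a regular 16-gon (area = (16/2)·1.763²·sin(360°/16) = 9.51 mm²); (rotated 10° about Z; rotation is an isometry so areas/perimeters/island counts are preserved). Checking containment: the cross-section at z = 14.85 is a subset of the cross-section at z = 8.85.

entirely on top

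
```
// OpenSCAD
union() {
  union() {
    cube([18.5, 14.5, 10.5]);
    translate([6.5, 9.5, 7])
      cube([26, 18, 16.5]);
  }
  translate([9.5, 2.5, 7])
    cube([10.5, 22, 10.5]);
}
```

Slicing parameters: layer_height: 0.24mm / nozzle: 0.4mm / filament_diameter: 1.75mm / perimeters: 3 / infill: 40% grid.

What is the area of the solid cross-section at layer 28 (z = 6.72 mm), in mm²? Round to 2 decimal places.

At z = 6.72 mm: the cube (footprint 18.5×14.5) is included at this height (area 268.25 mm²); the cube at (6.5, 9.5) does not reach this height (z outside [7, 23.5]); Merging all regions: only the 18.5×14.5 cube is present, so the union is just that shape — area = 268.25 mm²; the cube at (9.5, 2.5) does not reach this height (z outside [7, 17.5]); Merging all regions: only the result so far is present, so the union is just that shape — area = 268.25 mm². Overall, the cross-section is a single solid region. Net area = 268.25 mm².

268.25 mm²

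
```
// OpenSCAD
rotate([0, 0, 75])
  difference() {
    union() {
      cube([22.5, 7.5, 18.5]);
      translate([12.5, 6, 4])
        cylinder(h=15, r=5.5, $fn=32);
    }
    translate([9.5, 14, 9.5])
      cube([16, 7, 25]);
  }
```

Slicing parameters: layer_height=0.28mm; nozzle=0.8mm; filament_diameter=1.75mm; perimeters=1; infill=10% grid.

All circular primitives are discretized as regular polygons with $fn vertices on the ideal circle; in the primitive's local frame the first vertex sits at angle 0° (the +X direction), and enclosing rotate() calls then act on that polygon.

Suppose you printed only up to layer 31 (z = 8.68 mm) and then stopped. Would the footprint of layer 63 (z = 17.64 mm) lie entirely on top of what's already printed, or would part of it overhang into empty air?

Compare the two slices. At z = 8.68: the 22.5×7.5 cube contributes its full rectangle (area 168.75 mm²); the r=5.5 cylinder at (12.5, 6) gives a regular 32-gon of circumradius 5.5 (constant along its height) (area = (32/2)·5.500²·sin(360°/32) = 94.42 mm²); Taking the union: the regions partially overlap — summed areas 263.17 mm² minus the doubly-counted overlap 63.45 mm² gives 199.72 mm² — area = 199.72 mm²; the cube at (9.5, 14) is not intersected at this z (z outside [9.5, 34.5]); After the difference (first − rest): none of the subtracted shapes is present at this height, so the result so far is unchanged — area = 199.72 mm²; (whole slice rotated 75° about Z — lengths, areas and connectivity unchanged). At z = 17.64: the 22.5×7.5 cube contributes its full rectangle (area 168.75 mm²); the r=5.5 cylinder at (12.5, 6) contributes a regular 32-gon of circumradius 5.5 (area = (32/2)·5.500²·sin(360°/32) = 94.42 mm²); Taking the union: the regions partially overlap — summed areas 263.17 mm² minus the doubly-counted overlap 63.45 mm² gives 199.72 mm² — area = 199.72 mm²; the cube at (9.5, 14) is present — its section is the full 16×7 rectangle (area 112.00 mm²); Taking the first minus the rest: starting from the result so far (199.72 mm²), the 16×7 cube at (9.5, 14) misses the remaining region (no effect) — area = 199.72 mm²; (rotated 75° about Z; rotation is an isometry so areas/perimeters/island counts are preserved). Checking containment: the cross-section at z = 17.64 is a subset of the cross-section at z = 8.68.

entirely on top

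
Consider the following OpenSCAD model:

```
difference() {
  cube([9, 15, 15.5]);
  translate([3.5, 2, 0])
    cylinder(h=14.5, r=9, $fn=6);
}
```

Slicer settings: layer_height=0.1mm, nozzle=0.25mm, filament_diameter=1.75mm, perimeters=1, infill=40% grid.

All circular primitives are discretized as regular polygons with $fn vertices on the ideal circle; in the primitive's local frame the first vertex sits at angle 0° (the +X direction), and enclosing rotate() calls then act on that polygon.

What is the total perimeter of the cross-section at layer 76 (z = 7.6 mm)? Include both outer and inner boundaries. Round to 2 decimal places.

At z = 7.6 mm: the 9×15 cube contributes its full rectangle (perimeter 48.00 mm); the cylinder at (3.5, 2): section is a regular 6-gon, circumradius r=9 (perimeter = 2·6·9.000·sin(180°/6) = 54.00 mm); Subtracting the remaining from the first: starting from the 9×15 cube, the r=9 cylinder at (3.5, 2) partially overlaps it — only the 87.28 mm² overlap (of its 210.44 mm²) is removed, clipping the outline — boundary = 31.14 mm. Overall, the cross-section is a single solid region. Total boundary length (outer) = 31.14 mm.

31.14 mm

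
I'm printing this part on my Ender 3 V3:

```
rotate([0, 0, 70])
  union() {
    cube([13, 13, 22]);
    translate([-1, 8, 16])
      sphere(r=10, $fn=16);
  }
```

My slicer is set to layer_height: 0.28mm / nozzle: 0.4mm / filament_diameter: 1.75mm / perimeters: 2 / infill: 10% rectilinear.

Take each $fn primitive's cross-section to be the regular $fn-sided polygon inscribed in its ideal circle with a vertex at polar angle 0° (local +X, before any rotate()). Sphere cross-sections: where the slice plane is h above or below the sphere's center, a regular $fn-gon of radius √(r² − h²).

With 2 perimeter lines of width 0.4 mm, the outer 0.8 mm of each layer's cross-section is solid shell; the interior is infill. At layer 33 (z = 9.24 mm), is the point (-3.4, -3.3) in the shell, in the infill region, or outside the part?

At z = 9.24 mm: the cube (footprint 13×13) is included at this height; the r=10 sphere at (-1, 8) slices to a regular 16-gon of circumradius 7.369 (√(r²−h²) with h=6.76 from center); Combining (union): the regions partially overlap (shared area 62.54 mm²), so overlapping operands fuse into one piece — 1 connected region; (whole slice rotated 70° about Z — lengths, areas and connectivity unchanged). Overall, the cross-section is a single solid region. Undo the 70° rotation: the query point maps to (-4.264, 2.066) in the un-rotated model frame. The nearest boundary edge runs (-3.82, 1.19)→(-6.21, 2.79); distance from the point to it = 0.48 mm. The point is inside the cross-section, 0.48 mm from the nearest boundary — within the 0.8 mm shell band (2 × 0.4).

shell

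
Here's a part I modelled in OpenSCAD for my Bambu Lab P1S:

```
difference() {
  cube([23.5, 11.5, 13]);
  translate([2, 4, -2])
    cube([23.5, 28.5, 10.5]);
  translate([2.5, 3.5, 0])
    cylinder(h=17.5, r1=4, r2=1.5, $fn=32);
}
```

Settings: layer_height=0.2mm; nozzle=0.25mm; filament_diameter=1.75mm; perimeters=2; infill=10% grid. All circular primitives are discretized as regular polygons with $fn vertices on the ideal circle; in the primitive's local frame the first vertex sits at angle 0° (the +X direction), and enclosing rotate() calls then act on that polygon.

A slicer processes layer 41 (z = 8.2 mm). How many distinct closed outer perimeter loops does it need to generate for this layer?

At z = 8.2 mm: the 23.5×11.5 cube contributes its full rectangle; the cube at (2, 4) (footprint 23.5×28.5) is included at this height; the cone at (2.5, 3.5) (r1=4→r2=1.5) has section circumradius 2.829 here — a regular 32-gon; Taking the first minus the rest: starting from the 23.5×11.5 cube, the 23.5×28.5 cube at (2, 4) partially overlaps it — only the 161.25 mm² overlap (of its 669.75 mm²) is removed, clipping the outline; the cone at (2.5, 3.5) partially overlaps it — only the 18.42 mm² overlap (of its 24.97 mm²) is removed, clipping the outline — 2 connected regions. The result has 2 disconnected regions.

2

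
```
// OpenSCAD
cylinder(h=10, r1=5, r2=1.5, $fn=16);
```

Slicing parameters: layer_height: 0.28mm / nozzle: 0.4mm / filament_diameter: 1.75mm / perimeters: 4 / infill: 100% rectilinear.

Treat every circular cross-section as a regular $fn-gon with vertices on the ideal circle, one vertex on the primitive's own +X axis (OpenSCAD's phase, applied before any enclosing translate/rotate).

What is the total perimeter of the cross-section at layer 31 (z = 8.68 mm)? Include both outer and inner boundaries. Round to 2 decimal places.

12.25 mm

At z = 8.68 mm: the cone (r1=5→r2=1.5) has section circumradius 1.962 here — a regular 16-gon (perimeter = 2·16·1.962·sin(180°/16) = 12.25 mm). Overall, the cross-section is a single solid region. Total boundary length (outer) = 12.25 mm.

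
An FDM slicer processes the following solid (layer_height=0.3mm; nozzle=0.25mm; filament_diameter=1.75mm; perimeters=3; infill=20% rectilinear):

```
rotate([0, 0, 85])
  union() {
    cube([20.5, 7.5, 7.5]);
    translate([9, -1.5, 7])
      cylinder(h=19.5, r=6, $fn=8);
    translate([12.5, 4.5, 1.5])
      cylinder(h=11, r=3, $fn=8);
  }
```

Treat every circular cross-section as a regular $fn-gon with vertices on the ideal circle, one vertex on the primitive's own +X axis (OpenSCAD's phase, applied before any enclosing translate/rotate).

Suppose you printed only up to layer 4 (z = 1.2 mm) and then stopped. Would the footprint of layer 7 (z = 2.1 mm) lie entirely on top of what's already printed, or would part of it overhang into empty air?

Compare the two slices. At z = 1.2: the cube is present — its section is the full 20.5×7.5 rectangle (area 153.75 mm²); the cylinder at (9, -1.5) is not intersected at this z (z outside [7, 26.5]); the cylinder at (12.5, 4.5) is absent (z outside [1.5, 12.5]); Merging all regions: only the 20.5×7.5 cube is present, so the union is just that shape — area = 153.75 mm²; (whole slice rotated 85° about Z — lengths, areas and connectivity unchanged). At z = 2.1: the cube is present — its section is the full 20.5×7.5 rectangle (area 153.75 mm²); the cylinder at (9, -1.5) is absent (z outside [7, 26.5]); the cylinder at (12.5, 4.5): section is a regular 8-gon, circumradius r=3 (area = (8/2)·3.000²·sin(360°/8) = 25.46 mm²); Taking the union: the r=3 cylinder at (12.5, 4.5) lies entirely inside the 20.5×7.5 cube, so the union is just the 20.5×7.5 cube — area = 153.75 mm²; (rotated 85° about Z; rotation is an isometry so areas/perimeters/island counts are preserved). Checking containment: the cross-section at z = 2.1 is a subset of the cross-section at z = 1.2.

entirely on top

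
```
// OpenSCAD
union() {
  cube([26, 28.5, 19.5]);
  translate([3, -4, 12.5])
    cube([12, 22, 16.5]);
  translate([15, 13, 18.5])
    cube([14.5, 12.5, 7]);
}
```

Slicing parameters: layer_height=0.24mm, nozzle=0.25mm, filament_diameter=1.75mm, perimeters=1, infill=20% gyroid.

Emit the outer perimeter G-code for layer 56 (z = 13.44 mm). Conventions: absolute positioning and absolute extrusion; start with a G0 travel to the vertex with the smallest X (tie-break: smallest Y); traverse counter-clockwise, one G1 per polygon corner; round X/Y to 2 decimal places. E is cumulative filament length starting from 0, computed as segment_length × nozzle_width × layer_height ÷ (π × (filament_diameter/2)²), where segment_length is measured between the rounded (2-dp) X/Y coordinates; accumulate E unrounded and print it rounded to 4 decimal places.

At z = 13.44 mm: the 26×28.5 cube contributes its full rectangle; the cube at (3, -4) (footprint 12×22) is included at this height; the cube at (15, 13) does not reach this height (z outside [18.5, 25.5]); Merging all regions: the regions partially overlap (shared area 216.00 mm²), so overlapping operands fuse into one piece — 1 connected region. The outline is a single polygon with 8 vertices. Extrusion per mm of travel: 0.25 × 0.24 / (π × 0.875²) = 0.024945. Accumulating E over each segment gives final E = 2.9186.

G0 X0.00 Y0.00 Z13.44
G1 X3.00 Y0.00 E0.0748
G1 X3.00 Y-4.00 E0.1746
G1 X15.00 Y-4.00 E0.4740
G1 X15.00 Y0.00 E0.5737
G1 X26.00 Y0.00 E0.8481
G1 X26.00 Y28.50 E1.5591
G1 X0.00 Y28.50 E2.2076
G1 X0.00 Y0.00 E2.9186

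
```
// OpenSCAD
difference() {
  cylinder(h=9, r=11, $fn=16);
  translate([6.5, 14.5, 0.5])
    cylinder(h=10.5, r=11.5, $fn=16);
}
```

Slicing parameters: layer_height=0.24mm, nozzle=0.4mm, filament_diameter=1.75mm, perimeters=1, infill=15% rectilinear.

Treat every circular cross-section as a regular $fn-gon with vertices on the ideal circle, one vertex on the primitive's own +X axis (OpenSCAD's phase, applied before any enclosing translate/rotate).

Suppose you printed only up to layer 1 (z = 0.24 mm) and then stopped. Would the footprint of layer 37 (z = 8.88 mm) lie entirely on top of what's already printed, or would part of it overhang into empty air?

entirely on top

Compare the two slices. At z = 0.24: the r=11 cylinder gives a regular 16-gon of circumradius 11 (constant along its height) (area = (16/2)·11.000²·sin(360°/16) = 370.44 mm²); the cylinder at (6.5, 14.5) is not intersected at this z (z outside [0.5, 11]); Taking the first minus the rest: none of the subtracted shapes is present at this height, so the r=11 cylinder is unchanged — area = 370.44 mm². At z = 8.88: the r=11 cylinder contributes a regular 16-gon of circumradius 11 (area = (16/2)·11.000²·sin(360°/16) = 370.44 mm²); the r=11.5 cylinder at (6.5, 14.5) contributes a regular 16-gon of circumradius 11.5 (area = (16/2)·11.500²·sin(360°/16) = 404.88 mm²); Taking the first minus the rest: starting from the r=11 cylinder (370.44 mm²), the r=11.5 cylinder at (6.5, 14.5) partially overlaps it — only the 67.46 mm² overlap (of its 404.88 mm²) is removed, clipping the outline — area = 302.97 mm². Checking containment: the cross-section at z = 8.88 is a subset of the cross-section at z = 0.24.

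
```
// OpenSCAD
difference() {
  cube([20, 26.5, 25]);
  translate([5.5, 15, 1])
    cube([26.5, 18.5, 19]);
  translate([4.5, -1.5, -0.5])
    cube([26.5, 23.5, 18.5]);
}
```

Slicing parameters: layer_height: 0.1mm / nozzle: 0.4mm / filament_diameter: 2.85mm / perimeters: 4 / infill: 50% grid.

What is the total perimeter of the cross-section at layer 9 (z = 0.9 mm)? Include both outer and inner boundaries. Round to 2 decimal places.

93.00 mm

At z = 0.9 mm: the 20×26.5 cube contributes its full rectangle (perimeter 93.00 mm); the cube at (5.5, 15) is not intersected at this z (z outside [1, 20]); the cube at (4.5, -1.5) is present — its section is the full 26.5×23.5 rectangle (perimeter 100.00 mm); Subtracting the remaining from the first: starting from the 20×26.5 cube, the 26.5×23.5 cube at (4.5, -1.5) partially overlaps it — only the 341.00 mm² overlap (of its 622.75 mm²) is removed, clipping the outline — boundary = 93.00 mm. Overall, the cross-section is a single solid region. Total boundary length (outer) = 93.00 mm.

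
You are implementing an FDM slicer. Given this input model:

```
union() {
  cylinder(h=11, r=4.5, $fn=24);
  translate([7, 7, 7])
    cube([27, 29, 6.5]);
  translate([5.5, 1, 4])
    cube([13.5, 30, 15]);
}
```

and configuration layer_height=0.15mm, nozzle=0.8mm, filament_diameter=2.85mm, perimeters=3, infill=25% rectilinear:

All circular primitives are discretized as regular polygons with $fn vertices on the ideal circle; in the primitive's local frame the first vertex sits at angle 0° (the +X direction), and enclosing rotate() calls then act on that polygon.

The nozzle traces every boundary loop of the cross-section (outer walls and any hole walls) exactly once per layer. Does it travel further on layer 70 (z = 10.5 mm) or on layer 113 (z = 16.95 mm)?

Layer 70 (z = 10.5): the cylinder: section is a regular 24-gon, circumradius r=4.5 (perimeter = 2·24·4.500·sin(180°/24) = 28.19 mm); the cube at (7, 7) (footprint 27×29) is included at this height (perimeter 112.00 mm); the cube at (5.5, 1) (footprint 13.5×30) is included at this height (perimeter 87.00 mm); Taking the union: the regions partially overlap (shared area 288.00 mm²), so the edge portions inside another operand are dropped and the merged outline is re-measured after clipping — boundary = 155.19 mm. So its perimeter = 155.19 mm. Layer 113 (z = 16.95): the cylinder is not intersected at this z (z outside [0, 11]); the cube at (7, 7) is absent (z outside [7, 13.5]); the cube at (5.5, 1) (footprint 13.5×30) is included at this height (perimeter 87.00 mm); Taking the union: only the 13.5×30 cube at (5.5, 1) is present, so the union is just that shape — boundary = 87.00 mm. So its perimeter = 87.00 mm. Layer 70 is larger (155.19 vs 87.00 mm).

layer 70 (z = 10.5 mm)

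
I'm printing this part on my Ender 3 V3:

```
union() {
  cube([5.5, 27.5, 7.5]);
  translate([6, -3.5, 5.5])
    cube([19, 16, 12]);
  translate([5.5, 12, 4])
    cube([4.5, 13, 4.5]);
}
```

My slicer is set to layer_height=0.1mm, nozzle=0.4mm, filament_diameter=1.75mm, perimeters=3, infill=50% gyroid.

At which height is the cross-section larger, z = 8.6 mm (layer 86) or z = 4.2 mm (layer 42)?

layer 86 (z = 8.6 mm)

Layer 86 (z = 8.6): the cube is not intersected at this z (z outside [0, 7.5]); the 19×16 cube at (6, -3.5) contributes its full rectangle (area 304.00 mm²); the cube at (5.5, 12) is absent (z outside [4, 8.5]); Combining (union): only the 19×16 cube at (6, -3.5) is present, so the union is just that shape — area = 304.00 mm². So its area = 304.00 mm². Layer 42 (z = 4.2): the cube is present — its section is the full 5.5×27.5 rectangle (area 151.25 mm²); the cube at (6, -3.5) does not reach this height (z outside [5.5, 17.5]); the cube at (5.5, 12) (footprint 4.5×13) is included at this height (area 58.50 mm²); Taking the union: the 2 present regions share edge segments without overlapping in area, so areas simply add but the touching pieces fuse into one outline (the shared edge portions become interior and drop out of the boundary) — area = 209.75 mm². So its area = 209.75 mm². Layer 86 is larger (304.00 vs 209.75 mm²).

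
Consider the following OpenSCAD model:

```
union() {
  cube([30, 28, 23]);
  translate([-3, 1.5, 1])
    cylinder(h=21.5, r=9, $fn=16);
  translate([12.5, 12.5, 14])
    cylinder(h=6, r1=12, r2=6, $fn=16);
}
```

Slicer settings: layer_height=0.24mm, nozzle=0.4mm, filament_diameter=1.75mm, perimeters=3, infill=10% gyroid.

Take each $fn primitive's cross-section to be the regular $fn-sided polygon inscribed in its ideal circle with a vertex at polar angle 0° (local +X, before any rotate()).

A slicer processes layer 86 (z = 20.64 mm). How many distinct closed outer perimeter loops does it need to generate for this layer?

1

At z = 20.64 mm: the cube (footprint 30×28) is included at this height; the r=9 cylinder at (-3, 1.5) gives a regular 16-gon of circumradius 9 (constant along its height); the cone at (12.5, 12.5) is not intersected at this z (z outside [14, 20]); Taking the union: the regions partially overlap (shared area 44.67 mm²), so overlapping operands fuse into one piece — 1 connected region. The result has 1 disconnected region.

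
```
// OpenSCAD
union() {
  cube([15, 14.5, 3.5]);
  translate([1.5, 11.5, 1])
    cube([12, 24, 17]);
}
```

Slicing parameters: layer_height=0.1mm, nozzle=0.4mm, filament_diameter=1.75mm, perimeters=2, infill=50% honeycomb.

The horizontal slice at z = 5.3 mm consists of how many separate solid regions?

1

At z = 5.3 mm: the cube is absent (z outside [0, 3.5]); the 12×24 cube at (1.5, 11.5) contributes its full rectangle; Combining (union): only the 12×24 cube at (1.5, 11.5) is present, so the union is just that shape — 1 connected region. The result has 1 disconnected region.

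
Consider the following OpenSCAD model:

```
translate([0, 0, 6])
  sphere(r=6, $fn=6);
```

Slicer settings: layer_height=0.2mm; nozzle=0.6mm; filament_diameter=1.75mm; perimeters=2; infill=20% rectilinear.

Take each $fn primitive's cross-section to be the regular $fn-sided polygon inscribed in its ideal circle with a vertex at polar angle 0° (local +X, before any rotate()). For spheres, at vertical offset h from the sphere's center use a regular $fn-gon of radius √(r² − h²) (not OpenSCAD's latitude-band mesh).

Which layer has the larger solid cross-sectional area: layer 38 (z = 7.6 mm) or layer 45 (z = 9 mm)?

Layer 38 (z = 7.6): the r=6 sphere contributes a regular 6-gon of circumradius √(6²−1.6²) = 5.783 (area = (6/2)·5.783²·sin(360°/6) = 86.88 mm²). So its area = 86.88 mm². Layer 45 (z = 9): the r=6 sphere slices to a regular 6-gon of circumradius 5.196 (√(r²−h²) with h=3 from center) (area = (6/2)·5.196²·sin(360°/6) = 70.15 mm²). So its area = 70.15 mm². Layer 38 is larger (86.88 vs 70.15 mm²).

layer 38 (z = 7.6 mm)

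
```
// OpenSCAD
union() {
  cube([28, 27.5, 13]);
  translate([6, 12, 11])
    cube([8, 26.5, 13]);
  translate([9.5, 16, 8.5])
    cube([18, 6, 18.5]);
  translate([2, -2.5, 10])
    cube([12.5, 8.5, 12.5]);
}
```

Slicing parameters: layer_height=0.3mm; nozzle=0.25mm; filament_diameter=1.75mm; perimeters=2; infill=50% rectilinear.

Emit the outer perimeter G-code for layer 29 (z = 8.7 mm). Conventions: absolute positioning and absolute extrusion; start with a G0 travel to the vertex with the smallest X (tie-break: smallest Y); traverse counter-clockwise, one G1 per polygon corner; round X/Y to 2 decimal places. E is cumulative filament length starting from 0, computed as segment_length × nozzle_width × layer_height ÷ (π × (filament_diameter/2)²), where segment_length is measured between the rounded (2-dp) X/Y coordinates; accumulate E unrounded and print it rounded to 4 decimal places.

At z = 8.7 mm: the cube is present — its section is the full 28×27.5 rectangle; the cube at (6, 12) is absent (z outside [11, 24]); the 18×6 cube at (9.5, 16) contributes its full rectangle; the cube at (2, -2.5) is absent (z outside [10, 22.5]); Merging all regions: the 18×6 cube at (9.5, 16) lies entirely inside the 28×27.5 cube, so the union is just the 28×27.5 cube — 1 connected region. The outline is a single polygon with 4 vertices. Extrusion per mm of travel: 0.25 × 0.3 / (π × 0.875²) = 0.031181. Accumulating E over each segment gives final E = 3.4611.

G0 X0.00 Y0.00 Z8.70
G1 X28.00 Y0.00 E0.8731
G1 X28.00 Y27.50 E1.7306
G1 X0.00 Y27.50 E2.6036
G1 X0.00 Y0.00 E3.4611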